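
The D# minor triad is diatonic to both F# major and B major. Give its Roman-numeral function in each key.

The scale of F# major is F# G# A# B C# D# E#; D# is degree 6, and the triad built there (D#-F#-A#) is minor, so it is vi.
The scale of B major is B C# D# E F# G# A#; D# is degree 3, and the triad built there (D#-F#-A#) is minor, so it is iii.

vi in F# major; iii in B major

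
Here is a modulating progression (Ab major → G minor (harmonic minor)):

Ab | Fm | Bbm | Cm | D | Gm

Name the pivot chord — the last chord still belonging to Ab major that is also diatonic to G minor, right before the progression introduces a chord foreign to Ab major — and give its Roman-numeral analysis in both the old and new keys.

Chords diatonic to Ab major: Ab, Bbm, Cm, Db, Eb, Fm, Gdim.
Reading the progression, the first chord not in that set is D, so the modulation leaves Ab major there.
The chord immediately before D is Cm, which is diatonic to both keys: iii in Ab major and iv in G minor.

Cm — iii in Ab major, iv in G minor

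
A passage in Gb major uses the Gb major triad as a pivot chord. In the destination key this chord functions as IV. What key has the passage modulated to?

Db major

The numeral IV denotes a major triad on scale degree 4. With Gb on degree 4, the tonic of the new key is Db.
Degree 4 carries a major triad in major keys, so the destination is Db major.
Check: the diatonic triads of Db major are Db (I), Ebm (ii), Fm (iii), Gb (IV), Ab (V), Bbm (vi), Cdim (vii°) — Gb major is indeed IV.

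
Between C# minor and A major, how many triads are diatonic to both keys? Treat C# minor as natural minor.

Diatonic triads of C# minor (natural minor): C#m (i), D#dim (ii°), E (III), F#m (iv), G#m (v), A (VI), B (VII).
Diatonic triads of A major: A (I), Bm (ii), C#m (iii), D (IV), E (V), F#m (vi), G#dim (vii°).
Matching root and quality in both lists: C#m, E, F#m, A.
That gives 4 common triads.

4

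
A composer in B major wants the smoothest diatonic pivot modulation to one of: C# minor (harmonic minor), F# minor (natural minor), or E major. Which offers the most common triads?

Triads of B major: B (I), C#m (ii), D#m (iii), E (IV), F# (V), G#m (vi), A#dim (vii°).
C# minor (harmonic minor) shares 1: C#m.
F# minor (natural minor) shares 2: C#m, E.
E major shares 4: B, C#m, E, G#m.
The most common triads (4) are shared with E major.

E major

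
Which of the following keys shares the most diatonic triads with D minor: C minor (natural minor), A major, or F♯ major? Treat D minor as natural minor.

Triads of D minor (natural minor): D minor (i), E diminished (ii°), F major (III), G minor (iv), A minor (v), B♭ major (VI), C major (VII).
C minor (natural minor) shares 2: Gm, B♭.
A major shares 0: none.
F♯ major shares 0: none.
The most common triads (2) are shared with C minor.

C minor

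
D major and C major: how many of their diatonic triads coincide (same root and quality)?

2

Diatonic triads of D major: D major (I), E minor (ii), F♯ minor (iii), G major (IV), A major (V), B minor (vi), C♯ diminished (vii°).
Diatonic triads of C major: C major (I), D minor (ii), E minor (iii), F major (IV), G major (V), A minor (vi), B diminished (vii°).
Matching root and quality in both lists: E minor, G major.
That gives 2 common triads.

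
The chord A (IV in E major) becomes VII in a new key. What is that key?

The numeral VII denotes a major triad on scale degree 7. With A on degree 7, the tonic of the new key is B.
Degree 7 carries a major triad in natural-minor keys, so the destination is B minor.
Check: the diatonic triads of B minor (natural minor) are Bm (i), C♯dim (ii°), D (III), Em (iv), F♯m (v), G (VI), A (VII) — A is indeed VII.

B minor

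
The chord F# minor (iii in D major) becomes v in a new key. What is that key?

B minor

The numeral v denotes a minor triad on scale degree 5. With F# on degree 5, the tonic of the new key is B.
Degree 5 carries a minor triad in natural-minor keys, so the destination is B minor.
Check: the diatonic triads of B minor (natural minor) are Bm (i), C#dim (ii°), D (III), Em (iv), F#m (v), G (VI), A (VII) — F# minor is indeed v.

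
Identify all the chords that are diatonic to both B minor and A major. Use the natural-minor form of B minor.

Bm, D, F♯m, A

Triads in B minor (natural minor): B minor (i), C♯ diminished (ii°), D major (III), E minor (iv), F♯ minor (v), G major (VI), A major (VII).
Triads in A major: A major (I), B minor (ii), C♯ minor (iii), D major (IV), E major (V), F♯ minor (vi), G♯ diminished (vii°).
Shared triads with their functions: B minor (i in B minor, ii in A major); D major (III in B minor, IV in A major); F♯ minor (v in B minor, vi in A major); A major (VII in B minor, I in A major).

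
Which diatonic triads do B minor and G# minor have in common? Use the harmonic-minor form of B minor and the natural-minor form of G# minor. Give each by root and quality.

Triads in B minor (harmonic minor): Bm (i), C#dim (ii°), Daug (III+), Em (iv), F# (V), G (VI), A#dim (vii°).
Triads in G# minor (natural minor): G#m (i), A#dim (ii°), B (III), C#m (iv), D#m (v), E (VI), F# (VII).
Shared triads with their functions: F# (V in B minor, VII in G# minor); A#dim (vii° in B minor, ii° in G# minor).

F#, A#dim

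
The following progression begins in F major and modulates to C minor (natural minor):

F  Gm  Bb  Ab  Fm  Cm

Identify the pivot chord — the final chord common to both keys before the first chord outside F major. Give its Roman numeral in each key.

Bb — IV in F major, VII in C minor

Chords diatonic to F major: F, Gm, Am, Bb, C, Dm, Edim.
Reading the progression, the first chord not in that set is Ab, so the modulation leaves F major there.
The chord immediately before Ab is Bb, which is diatonic to both keys: IV in F major and VII in C minor.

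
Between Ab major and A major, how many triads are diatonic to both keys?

0

Diatonic triads of Ab major: Ab (I), Bbm (ii), Cm (iii), Db (IV), Eb (V), Fm (vi), Gdim (vii°).
Diatonic triads of A major: A (I), Bm (ii), C#m (iii), D (IV), E (V), F#m (vi), G#dim (vii°).
No triad has the same root and quality in both keys.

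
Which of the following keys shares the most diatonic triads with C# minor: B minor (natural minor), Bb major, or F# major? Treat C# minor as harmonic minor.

Triads of C# minor (harmonic minor): C# minor (i), D# diminished (ii°), E augmented (III+), F# minor (iv), G# major (V), A major (VI), B# diminished (vii°).
B minor (natural minor) shares 2: F#m, A.
Bb major shares 0: none.
F# major shares 0: none.
The most common triads (2) are shared with B minor.

B minor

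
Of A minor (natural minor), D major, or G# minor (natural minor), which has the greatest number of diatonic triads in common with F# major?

G# minor

Triads of F# major: F# (I), G#m (ii), A#m (iii), B (IV), C# (V), D#m (vi), E#dim (vii°).
A minor (natural minor) shares 0: none.
D major shares 0: none.
G# minor (natural minor) shares 4: F#, G#m, B, D#m.
The most common triads (4) are shared with G# minor.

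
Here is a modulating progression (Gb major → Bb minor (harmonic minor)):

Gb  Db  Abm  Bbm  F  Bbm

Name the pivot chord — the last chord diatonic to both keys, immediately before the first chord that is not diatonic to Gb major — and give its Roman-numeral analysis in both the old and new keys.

Chords diatonic to Gb major: Gb, Abm, Bbm, Cb, Db, Ebm, Fdim.
Reading the progression, the first chord not in that set is F, so the modulation leaves Gb major there.
The chord immediately before F is Bbm, which is diatonic to both keys: iii in Gb major and i in Bb minor.

Bbm — iii in Gb major, i in Bb minor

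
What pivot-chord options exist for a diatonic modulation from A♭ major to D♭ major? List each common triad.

Triads in A♭ major: A♭ (I), B♭m (ii), Cm (iii), D♭ (IV), E♭ (V), Fm (vi), Gdim (vii°).
Triads in D♭ major: D♭ (I), E♭m (ii), Fm (iii), G♭ (IV), A♭ (V), B♭m (vi), Cdim (vii°).
Shared triads with their functions: A♭ (I in A♭ major, V in D♭ major); B♭m (ii in A♭ major, vi in D♭ major); D♭ (IV in A♭ major, I in D♭ major); Fm (vi in A♭ major, iii in D♭ major).

A♭, B♭m, D♭, Fm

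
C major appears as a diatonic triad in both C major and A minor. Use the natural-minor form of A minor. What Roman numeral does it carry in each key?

I in C major; III in A minor

The scale of C major is C D E F G A B; C is degree 1, and the triad built there (C-E-G) is major, so it is I.
The scale of A minor (natural minor) is A B C D E F G; C is degree 3, and the triad built there (C-E-G) is major, so it is III.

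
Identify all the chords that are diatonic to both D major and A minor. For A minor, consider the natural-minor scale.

Triads in D major: D (I), Em (ii), F#m (iii), G (IV), A (V), Bm (vi), C#dim (vii°).
Triads in A minor (natural minor): Am (i), Bdim (ii°), C (III), Dm (iv), Em (v), F (VI), G (VII).
Shared triads with their functions: Em (ii in D major, v in A minor); G (IV in D major, VII in A minor).

Em, G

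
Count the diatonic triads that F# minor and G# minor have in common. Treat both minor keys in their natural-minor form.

2

Diatonic triads of F# minor (natural minor): F# minor (i), G# diminished (ii°), A major (III), B minor (iv), C# minor (v), D major (VI), E major (VII).
Diatonic triads of G# minor (natural minor): G# minor (i), A# diminished (ii°), B major (III), C# minor (iv), D# minor (v), E major (VI), F# major (VII).
Matching root and quality in both lists: C# minor, E major.
That gives 2 common triads.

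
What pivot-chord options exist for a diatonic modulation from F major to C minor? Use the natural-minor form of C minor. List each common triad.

Triads in F major: F (I), Gm (ii), Am (iii), Bb (IV), C (V), Dm (vi), Edim (vii°).
Triads in C minor (natural minor): Cm (i), Ddim (ii°), Eb (III), Fm (iv), Gm (v), Ab (VI), Bb (VII).
Shared triads with their functions: Gm (ii in F major, v in C minor); Bb (IV in F major, VII in C minor).

Gm, Bb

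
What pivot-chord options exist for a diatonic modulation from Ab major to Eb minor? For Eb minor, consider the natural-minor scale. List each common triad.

Bbm, Db

Triads in Ab major: Ab (I), Bbm (ii), Cm (iii), Db (IV), Eb (V), Fm (vi), Gdim (vii°).
Triads in Eb minor (natural minor): Ebm (i), Fdim (ii°), Gb (III), Abm (iv), Bbm (v), Cb (VI), Db (VII).
Shared triads with their functions: Bbm (ii in Ab major, v in Eb minor); Db (IV in Ab major, VII in Eb minor).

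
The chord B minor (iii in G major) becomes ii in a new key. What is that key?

The numeral ii denotes a minor triad on scale degree 2. With B on degree 2, the tonic of the new key is A.
Degree 2 carries a minor triad in major keys, so the destination is A major.
Check: the diatonic triads of A major are A (I), Bm (ii), C#m (iii), D (IV), E (V), F#m (vi), G#dim (vii°) — B minor is indeed ii.

A major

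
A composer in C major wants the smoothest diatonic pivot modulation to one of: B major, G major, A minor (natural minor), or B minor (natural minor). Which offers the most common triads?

Triads of C major: C (I), Dm (ii), Em (iii), F (IV), G (V), Am (vi), Bdim (vii°).
B major shares 0: none.
G major shares 4: C, Em, G, Am.
A minor (natural minor) shares 7: C, Dm, Em, F, G, Am, Bdim.
B minor (natural minor) shares 2: Em, G.
The most common triads (7) are shared with A minor.

A minor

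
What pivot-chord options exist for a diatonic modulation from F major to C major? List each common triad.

Triads in F major: F (I), Gm (ii), Am (iii), Bb (IV), C (V), Dm (vi), Edim (vii°).
Triads in C major: C (I), Dm (ii), Em (iii), F (IV), G (V), Am (vi), Bdim (vii°).
Shared triads with their functions: F (I in F major, IV in C major); Am (iii in F major, vi in C major); C (V in F major, I in C major); Dm (vi in F major, ii in C major).

F, Am, C, Dm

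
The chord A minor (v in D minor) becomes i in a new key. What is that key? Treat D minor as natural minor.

A minor

The numeral i denotes a minor triad on scale degree 1. With A on degree 1, the tonic of the new key is A.
Degree 1 carries a minor triad in minor keys, so the destination is A minor.
Check: the diatonic triads of A minor (natural minor) are Am (i), Bdim (ii°), C (III), Dm (iv), Em (v), F (VI), G (VII) — A minor is indeed i.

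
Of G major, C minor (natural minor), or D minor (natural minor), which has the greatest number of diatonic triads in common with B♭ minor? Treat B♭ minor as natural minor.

Triads of B♭ minor (natural minor): B♭m (i), Cdim (ii°), D♭ (III), E♭m (iv), Fm (v), G♭ (VI), A♭ (VII).
G major shares 0: none.
C minor (natural minor) shares 2: Fm, A♭.
D minor (natural minor) shares 0: none.
The most common triads (2) are shared with C minor.

C minor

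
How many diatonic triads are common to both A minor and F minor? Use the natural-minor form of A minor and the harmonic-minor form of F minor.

1

Diatonic triads of A minor (natural minor): A minor (i), B diminished (ii°), C major (III), D minor (iv), E minor (v), F major (VI), G major (VII).
Diatonic triads of F minor (harmonic minor): F minor (i), G diminished (ii°), Ab augmented (III+), Bb minor (iv), C major (V), Db major (VI), E diminished (vii°).
Matching root and quality in both lists: C major.
That gives 1 common triad.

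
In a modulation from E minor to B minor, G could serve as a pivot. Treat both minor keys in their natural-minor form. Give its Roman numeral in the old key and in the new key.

III in E minor; VI in B minor

The scale of E minor (natural minor) is E F# G A B C D; G is degree 3, and the triad built there (G-B-D) is major, so it is III.
The scale of B minor (natural minor) is B C# D E F# G A; G is degree 6, and the triad built there (G-B-D) is major, so it is VI.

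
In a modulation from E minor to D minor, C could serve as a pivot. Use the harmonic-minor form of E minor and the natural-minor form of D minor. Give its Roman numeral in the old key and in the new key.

VI in E minor; VII in D minor

The scale of E minor (harmonic minor) is E F# G A B C D#; C is degree 6, and the triad built there (C-E-G) is major, so it is VI.
The scale of D minor (natural minor) is D E F G A Bb C; C is degree 7, and the triad built there (C-E-G) is major, so it is VII.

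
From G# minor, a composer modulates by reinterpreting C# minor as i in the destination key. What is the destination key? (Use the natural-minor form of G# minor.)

The numeral i denotes a minor triad on scale degree 1. With C# on degree 1, the tonic of the new key is C#.
Degree 1 carries a minor triad in minor keys, so the destination is C# minor.
Check: the diatonic triads of C# minor (natural minor) are C#m (i), D#dim (ii°), E (III), F#m (iv), G#m (v), A (VI), B (VII) — C# minor is indeed i.

C# minor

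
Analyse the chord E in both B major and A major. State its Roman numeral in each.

IV in B major; V in A major

The scale of B major is B C# D# E F# G# A#; E is degree 4, and the triad built there (E-G#-B) is major, so it is IV.
The scale of A major is A B C# D E F# G#; E is degree 5, and the triad built there (E-G#-B) is major, so it is V.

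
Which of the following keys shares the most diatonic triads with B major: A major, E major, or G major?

E major

Triads of B major: B major (I), C# minor (ii), D# minor (iii), E major (IV), F# major (V), G# minor (vi), A# diminished (vii°).
A major shares 2: C#m, E.
E major shares 4: B, C#m, E, G#m.
G major shares 0: none.
The most common triads (4) are shared with E major.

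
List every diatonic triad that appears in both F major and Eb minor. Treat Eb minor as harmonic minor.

Triads in F major: F (I), Gm (ii), Am (iii), Bb (IV), C (V), Dm (vi), Edim (vii°).
Triads in Eb minor (harmonic minor): Ebm (i), Fdim (ii°), Gbaug (III+), Abm (iv), Bb (V), Cb (VI), Ddim (vii°).
Shared triads with their functions: Bb (IV in F major, V in Eb minor).

Bb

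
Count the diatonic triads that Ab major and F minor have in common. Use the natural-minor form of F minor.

7

Diatonic triads of Ab major: Ab (I), Bbm (ii), Cm (iii), Db (IV), Eb (V), Fm (vi), Gdim (vii°).
Diatonic triads of F minor (natural minor): Fm (i), Gdim (ii°), Ab (III), Bbm (iv), Cm (v), Db (VI), Eb (VII).
Matching root and quality in both lists: Ab, Bbm, Cm, Db, Eb, Fm, Gdim.
That gives 7 common triads.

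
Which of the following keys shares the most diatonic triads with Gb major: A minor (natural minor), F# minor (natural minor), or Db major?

Db major

Triads of Gb major: Gb (I), Abm (ii), Bbm (iii), Cb (IV), Db (V), Ebm (vi), Fdim (vii°).
A minor (natural minor) shares 0: none.
F# minor (natural minor) shares 0: none.
Db major shares 4: Gb, Bbm, Db, Ebm.
The most common triads (4) are shared with Db major.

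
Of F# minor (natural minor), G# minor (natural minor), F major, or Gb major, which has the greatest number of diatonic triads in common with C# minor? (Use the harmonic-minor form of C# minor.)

Triads of C# minor (harmonic minor): C# minor (i), D# diminished (ii°), E augmented (III+), F# minor (iv), G# major (V), A major (VI), B# diminished (vii°).
F# minor (natural minor) shares 3: C#m, F#m, A.
G# minor (natural minor) shares 1: C#m.
F major shares 0: none.
Gb major shares 0: none.
The most common triads (3) are shared with F# minor.

F# minor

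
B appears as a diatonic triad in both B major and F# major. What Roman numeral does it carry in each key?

I in B major; IV in F# major

The scale of B major is B C# D# E F# G# A#; B is degree 1, and the triad built there (B-D#-F#) is major, so it is I.
The scale of F# major is F# G# A# B C# D# E#; B is degree 4, and the triad built there (B-D#-F#) is major, so it is IV.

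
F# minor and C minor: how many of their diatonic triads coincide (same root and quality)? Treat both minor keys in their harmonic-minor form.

Diatonic triads of F# minor (harmonic minor): F# minor (i), G# diminished (ii°), A augmented (III+), B minor (iv), C# major (V), D major (VI), E# diminished (vii°).
Diatonic triads of C minor (harmonic minor): C minor (i), D diminished (ii°), Eb augmented (III+), F minor (iv), G major (V), Ab major (VI), B diminished (vii°).
No triad has the same root and quality in both keys.

0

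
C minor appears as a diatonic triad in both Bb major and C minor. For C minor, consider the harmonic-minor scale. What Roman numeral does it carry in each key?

ii in Bb major; i in C minor

The scale of Bb major is Bb C D Eb F G A; C is degree 2, and the triad built there (C-Eb-G) is minor, so it is ii.
The scale of C minor (harmonic minor) is C D Eb F G Ab B; C is degree 1, and the triad built there (C-Eb-G) is minor, so it is i.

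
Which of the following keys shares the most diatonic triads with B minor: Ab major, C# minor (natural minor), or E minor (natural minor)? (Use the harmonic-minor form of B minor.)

E minor

Triads of B minor (harmonic minor): B minor (i), C# diminished (ii°), D augmented (III+), E minor (iv), F# major (V), G major (VI), A# diminished (vii°).
Ab major shares 0: none.
C# minor (natural minor) shares 0: none.
E minor (natural minor) shares 3: Bm, Em, G.
The most common triads (3) are shared with E minor.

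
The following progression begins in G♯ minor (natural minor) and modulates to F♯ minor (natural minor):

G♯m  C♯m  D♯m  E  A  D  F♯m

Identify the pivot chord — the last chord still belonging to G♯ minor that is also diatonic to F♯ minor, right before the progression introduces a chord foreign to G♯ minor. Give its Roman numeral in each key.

E — VI in G♯ minor, VII in F♯ minor

Chords diatonic to G♯ minor: G♯m, A♯dim, B, C♯m, D♯m, E, F♯.
Reading the progression, the first chord not in that set is A, so the modulation leaves G♯ minor there.
The chord immediately before A is E, which is diatonic to both keys: VI in G♯ minor and VII in F♯ minor.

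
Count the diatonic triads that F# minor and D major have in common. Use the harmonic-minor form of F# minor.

3

Diatonic triads of F# minor (harmonic minor): F#m (i), G#dim (ii°), Aaug (III+), Bm (iv), C# (V), D (VI), E#dim (vii°).
Diatonic triads of D major: D (I), Em (ii), F#m (iii), G (IV), A (V), Bm (vi), C#dim (vii°).
Matching root and quality in both lists: F#m, Bm, D.
That gives 3 common triads.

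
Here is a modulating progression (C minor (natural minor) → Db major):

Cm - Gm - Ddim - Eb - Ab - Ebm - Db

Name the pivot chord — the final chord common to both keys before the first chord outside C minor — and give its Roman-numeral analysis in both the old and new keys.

Chords diatonic to C minor: Cm, Ddim, Eb, Fm, Gm, Ab, Bb.
Reading the progression, the first chord not in that set is Ebm, so the modulation leaves C minor there.
The chord immediately before Ebm is Ab, which is diatonic to both keys: VI in C minor and V in Db major.

Ab — VI in C minor, V in Db major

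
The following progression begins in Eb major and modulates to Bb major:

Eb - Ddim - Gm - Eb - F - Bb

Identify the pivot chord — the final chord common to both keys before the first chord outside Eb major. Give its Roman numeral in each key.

Eb — I in Eb major, IV in Bb major

Chords diatonic to Eb major: Eb, Fm, Gm, Ab, Bb, Cm, Ddim.
Reading the progression, the first chord not in that set is F, so the modulation leaves Eb major there.
The chord immediately before F is Eb, which is diatonic to both keys: I in Eb major and IV in Bb major.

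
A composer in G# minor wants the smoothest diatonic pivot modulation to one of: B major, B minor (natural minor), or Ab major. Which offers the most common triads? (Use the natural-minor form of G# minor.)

Triads of G# minor (natural minor): G# minor (i), A# diminished (ii°), B major (III), C# minor (iv), D# minor (v), E major (VI), F# major (VII).
B major shares 7: G#m, A#dim, B, C#m, D#m, E, F#.
B minor (natural minor) shares 0: none.
Ab major shares 0: none.
The most common triads (7) are shared with B major.

B major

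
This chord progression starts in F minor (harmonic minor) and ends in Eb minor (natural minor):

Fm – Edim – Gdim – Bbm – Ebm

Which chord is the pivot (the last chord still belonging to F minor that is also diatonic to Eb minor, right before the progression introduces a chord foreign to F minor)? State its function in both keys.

Bbm — iv in F minor, v in Eb minor

Chords diatonic to F minor: Fm, Gdim, Abaug, Bbm, C, Db, Edim.
Reading the progression, the first chord not in that set is Ebm, so the modulation leaves F minor there.
The chord immediately before Ebm is Bbm, which is diatonic to both keys: iv in F minor and v in Eb minor.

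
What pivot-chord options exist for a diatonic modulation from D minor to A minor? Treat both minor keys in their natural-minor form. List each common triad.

Dm, F, Am, C

Triads in D minor (natural minor): D minor (i), E diminished (ii°), F major (III), G minor (iv), A minor (v), Bb major (VI), C major (VII).
Triads in A minor (natural minor): A minor (i), B diminished (ii°), C major (III), D minor (iv), E minor (v), F major (VI), G major (VII).
Shared triads with their functions: D minor (i in D minor, iv in A minor); F major (III in D minor, VI in A minor); A minor (v in D minor, i in A minor); C major (VII in D minor, III in A minor).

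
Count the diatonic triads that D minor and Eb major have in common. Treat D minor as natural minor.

Diatonic triads of D minor (natural minor): Dm (i), Edim (ii°), F (III), Gm (iv), Am (v), Bb (VI), C (VII).
Diatonic triads of Eb major: Eb (I), Fm (ii), Gm (iii), Ab (IV), Bb (V), Cm (vi), Ddim (vii°).
Matching root and quality in both lists: Gm, Bb.
That gives 2 common triads.

2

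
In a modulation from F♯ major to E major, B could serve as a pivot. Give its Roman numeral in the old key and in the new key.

The scale of F♯ major is F♯ G♯ A♯ B C♯ D♯ E♯; B is degree 4, and the triad built there (B-D♯-F♯) is major, so it is IV.
The scale of E major is E F♯ G♯ A B C♯ D♯; B is degree 5, and the triad built there (B-D♯-F♯) is major, so it is V.

IV in F♯ major; V in E major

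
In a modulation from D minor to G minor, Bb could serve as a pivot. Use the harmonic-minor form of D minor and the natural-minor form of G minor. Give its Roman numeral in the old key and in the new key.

The scale of D minor (harmonic minor) is D E F G A Bb C#; Bb is degree 6, and the triad built there (Bb-D-F) is major, so it is VI.
The scale of G minor (natural minor) is G A Bb C D Eb F; Bb is degree 3, and the triad built there (Bb-D-F) is major, so it is III.

VI in D minor; III in G minor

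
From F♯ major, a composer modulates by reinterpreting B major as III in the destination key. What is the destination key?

G♯ minor

The numeral III denotes a major triad on scale degree 3. With B on degree 3, the tonic of the new key is G♯.
Degree 3 carries a major triad in natural-minor keys, so the destination is G♯ minor.
Check: the diatonic triads of G♯ minor (natural minor) are G♯m (i), A♯dim (ii°), B (III), C♯m (iv), D♯m (v), E (VI), F♯ (VII) — B major is indeed III.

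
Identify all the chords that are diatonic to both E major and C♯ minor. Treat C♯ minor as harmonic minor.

F♯m, A, C♯m, D♯dim

Triads in E major: E (I), F♯m (ii), G♯m (iii), A (IV), B (V), C♯m (vi), D♯dim (vii°).
Triads in C♯ minor (harmonic minor): C♯m (i), D♯dim (ii°), Eaug (III+), F♯m (iv), G♯ (V), A (VI), B♯dim (vii°).
Shared triads with their functions: F♯m (ii in E major, iv in C♯ minor); A (IV in E major, VI in C♯ minor); C♯m (vi in E major, i in C♯ minor); D♯dim (vii° in E major, ii° in C♯ minor).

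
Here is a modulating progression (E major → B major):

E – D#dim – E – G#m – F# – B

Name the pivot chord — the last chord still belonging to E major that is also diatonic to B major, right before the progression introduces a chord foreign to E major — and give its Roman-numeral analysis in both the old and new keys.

G#m — iii in E major, vi in B major

Chords diatonic to E major: E, F#m, G#m, A, B, C#m, D#dim.
Reading the progression, the first chord not in that set is F#, so the modulation leaves E major there.
The chord immediately before F# is G#m, which is diatonic to both keys: iii in E major and vi in B major.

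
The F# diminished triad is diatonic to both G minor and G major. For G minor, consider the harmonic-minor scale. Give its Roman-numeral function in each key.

vii° in G minor; vii° in G major

The scale of G minor (harmonic minor) is G A Bb C D Eb F#; F# is degree 7, and the triad built there (F#-A-C) is diminished, so it is vii°.
The scale of G major is G A B C D E F#; F# is degree 7, and the triad built there (F#-A-C) is diminished, so it is vii°.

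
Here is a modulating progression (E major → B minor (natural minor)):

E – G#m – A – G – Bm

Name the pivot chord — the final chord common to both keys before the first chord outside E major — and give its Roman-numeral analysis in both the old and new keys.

A — IV in E major, VII in B minor

Chords diatonic to E major: E, F#m, G#m, A, B, C#m, D#dim.
Reading the progression, the first chord not in that set is G, so the modulation leaves E major there.
The chord immediately before G is A, which is diatonic to both keys: IV in E major and VII in B minor.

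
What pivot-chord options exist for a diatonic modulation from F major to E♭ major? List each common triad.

Gm, B♭

Triads in F major: F major (I), G minor (ii), A minor (iii), B♭ major (IV), C major (V), D minor (vi), E diminished (vii°).
Triads in E♭ major: E♭ major (I), F minor (ii), G minor (iii), A♭ major (IV), B♭ major (V), C minor (vi), D diminished (vii°).
Shared triads with their functions: G minor (ii in F major, iii in E♭ major); B♭ major (IV in F major, V in E♭ major).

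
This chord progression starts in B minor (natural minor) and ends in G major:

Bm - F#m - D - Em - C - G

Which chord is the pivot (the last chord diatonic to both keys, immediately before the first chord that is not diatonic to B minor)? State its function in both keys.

Em — iv in B minor, vi in G major

Chords diatonic to B minor: Bm, C#dim, D, Em, F#m, G, A.
Reading the progression, the first chord not in that set is C, so the modulation leaves B minor there.
The chord immediately before C is Em, which is diatonic to both keys: iv in B minor and vi in G major.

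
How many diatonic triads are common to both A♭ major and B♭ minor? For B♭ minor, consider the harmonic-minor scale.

1

Diatonic triads of A♭ major: A♭ (I), B♭m (ii), Cm (iii), D♭ (IV), E♭ (V), Fm (vi), Gdim (vii°).
Diatonic triads of B♭ minor (harmonic minor): B♭m (i), Cdim (ii°), D♭aug (III+), E♭m (iv), F (V), G♭ (VI), Adim (vii°).
Matching root and quality in both lists: B♭m.
That gives 1 common triad.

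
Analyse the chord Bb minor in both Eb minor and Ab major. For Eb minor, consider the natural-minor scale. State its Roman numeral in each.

v in Eb minor; ii in Ab major

The scale of Eb minor (natural minor) is Eb F Gb Ab Bb Cb Db; Bb is degree 5, and the triad built there (Bb-Db-F) is minor, so it is v.
The scale of Ab major is Ab Bb C Db Eb F G; Bb is degree 2, and the triad built there (Bb-Db-F) is minor, so it is ii.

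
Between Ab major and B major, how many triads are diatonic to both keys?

Diatonic triads of Ab major: Ab major (I), Bb minor (ii), C minor (iii), Db major (IV), Eb major (V), F minor (vi), G diminished (vii°).
Diatonic triads of B major: B major (I), C# minor (ii), D# minor (iii), E major (IV), F# major (V), G# minor (vi), A# diminished (vii°).
No triad has the same root and quality in both keys.

0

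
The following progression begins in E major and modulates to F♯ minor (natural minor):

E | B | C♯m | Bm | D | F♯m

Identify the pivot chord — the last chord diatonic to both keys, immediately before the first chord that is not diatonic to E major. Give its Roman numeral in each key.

Chords diatonic to E major: E, F♯m, G♯m, A, B, C♯m, D♯dim.
Reading the progression, the first chord not in that set is Bm, so the modulation leaves E major there.
The chord immediately before Bm is C♯m, which is diatonic to both keys: vi in E major and v in F♯ minor.

C♯m — vi in E major, v in F♯ minor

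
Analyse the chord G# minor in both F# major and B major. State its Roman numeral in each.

ii in F# major; vi in B major

The scale of F# major is F# G# A# B C# D# E#; G# is degree 2, and the triad built there (G#-B-D#) is minor, so it is ii.
The scale of B major is B C# D# E F# G# A#; G# is degree 6, and the triad built there (G#-B-D#) is minor, so it is vi.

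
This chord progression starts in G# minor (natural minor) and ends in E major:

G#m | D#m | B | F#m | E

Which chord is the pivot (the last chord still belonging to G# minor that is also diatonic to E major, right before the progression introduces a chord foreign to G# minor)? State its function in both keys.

Chords diatonic to G# minor: G#m, A#dim, B, C#m, D#m, E, F#.
Reading the progression, the first chord not in that set is F#m, so the modulation leaves G# minor there.
The chord immediately before F#m is B, which is diatonic to both keys: III in G# minor and V in E major.

B — III in G# minor, V in E major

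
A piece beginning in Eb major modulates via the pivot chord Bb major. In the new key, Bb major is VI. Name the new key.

D minor

The numeral VI denotes a major triad on scale degree 6. With Bb on degree 6, the tonic of the new key is D.
Degree 6 carries a major triad in minor keys, so the destination is D minor.
Check: the diatonic triads of D minor (natural minor) are Dm (i), Edim (ii°), F (III), Gm (iv), Am (v), Bb (VI), C (VII) — Bb major is indeed VI.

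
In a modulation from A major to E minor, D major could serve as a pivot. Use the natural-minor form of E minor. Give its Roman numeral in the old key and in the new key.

IV in A major; VII in E minor

The scale of A major is A B C# D E F# G#; D is degree 4, and the triad built there (D-F#-A) is major, so it is IV.
The scale of E minor (natural minor) is E F# G A B C D; D is degree 7, and the triad built there (D-F#-A) is major, so it is VII.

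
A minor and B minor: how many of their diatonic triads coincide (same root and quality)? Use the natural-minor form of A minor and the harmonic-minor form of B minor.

Diatonic triads of A minor (natural minor): Am (i), Bdim (ii°), C (III), Dm (iv), Em (v), F (VI), G (VII).
Diatonic triads of B minor (harmonic minor): Bm (i), C#dim (ii°), Daug (III+), Em (iv), F# (V), G (VI), A#dim (vii°).
Matching root and quality in both lists: Em, G.
That gives 2 common triads.

2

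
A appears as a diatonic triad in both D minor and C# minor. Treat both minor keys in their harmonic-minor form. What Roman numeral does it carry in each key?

V in D minor; VI in C# minor

The scale of D minor (harmonic minor) is D E F G A Bb C#; A is degree 5, and the triad built there (A-C#-E) is major, so it is V.
The scale of C# minor (harmonic minor) is C# D# E F# G# A B#; A is degree 6, and the triad built there (A-C#-E) is major, so it is VI.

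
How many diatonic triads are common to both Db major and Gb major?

Diatonic triads of Db major: Db (I), Ebm (ii), Fm (iii), Gb (IV), Ab (V), Bbm (vi), Cdim (vii°).
Diatonic triads of Gb major: Gb (I), Abm (ii), Bbm (iii), Cb (IV), Db (V), Ebm (vi), Fdim (vii°).
Matching root and quality in both lists: Db, Ebm, Gb, Bbm.
That gives 4 common triads.

4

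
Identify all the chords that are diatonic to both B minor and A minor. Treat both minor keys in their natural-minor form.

Triads in B minor (natural minor): Bm (i), C#dim (ii°), D (III), Em (iv), F#m (v), G (VI), A (VII).
Triads in A minor (natural minor): Am (i), Bdim (ii°), C (III), Dm (iv), Em (v), F (VI), G (VII).
Shared triads with their functions: Em (iv in B minor, v in A minor); G (VI in B minor, VII in A minor).

Em, G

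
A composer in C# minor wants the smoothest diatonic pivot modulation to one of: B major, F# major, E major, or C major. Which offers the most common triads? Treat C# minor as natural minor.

Triads of C# minor (natural minor): C# minor (i), D# diminished (ii°), E major (III), F# minor (iv), G# minor (v), A major (VI), B major (VII).
B major shares 4: C#m, E, G#m, B.
F# major shares 2: G#m, B.
E major shares 7: C#m, D#dim, E, F#m, G#m, A, B.
C major shares 0: none.
The most common triads (7) are shared with E major.

E major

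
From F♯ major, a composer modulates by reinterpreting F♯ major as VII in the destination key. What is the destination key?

The numeral VII denotes a major triad on scale degree 7. With F♯ on degree 7, the tonic of the new key is G♯.
Degree 7 carries a major triad in natural-minor keys, so the destination is G♯ minor.
Check: the diatonic triads of G♯ minor (natural minor) are G♯m (i), A♯dim (ii°), B (III), C♯m (iv), D♯m (v), E (VI), F♯ (VII) — F♯ major is indeed VII.

G♯ minor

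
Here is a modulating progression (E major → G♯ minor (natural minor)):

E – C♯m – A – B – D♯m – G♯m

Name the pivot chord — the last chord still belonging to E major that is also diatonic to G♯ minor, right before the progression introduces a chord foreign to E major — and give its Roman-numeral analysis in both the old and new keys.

B — V in E major, III in G♯ minor

Chords diatonic to E major: E, F♯m, G♯m, A, B, C♯m, D♯dim.
Reading the progression, the first chord not in that set is D♯m, so the modulation leaves E major there.
The chord immediately before D♯m is B, which is diatonic to both keys: V in E major and III in G♯ minor.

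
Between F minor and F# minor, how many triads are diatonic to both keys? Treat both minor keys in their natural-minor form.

Diatonic triads of F minor (natural minor): Fm (i), Gdim (ii°), Ab (III), Bbm (iv), Cm (v), Db (VI), Eb (VII).
Diatonic triads of F# minor (natural minor): F#m (i), G#dim (ii°), A (III), Bm (iv), C#m (v), D (VI), E (VII).
No triad has the same root and quality in both keys.

0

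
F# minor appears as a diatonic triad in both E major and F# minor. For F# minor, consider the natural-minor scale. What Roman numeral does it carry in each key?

ii in E major; i in F# minor

The scale of E major is E F# G# A B C# D#; F# is degree 2, and the triad built there (F#-A-C#) is minor, so it is ii.
The scale of F# minor (natural minor) is F# G# A B C# D E; F# is degree 1, and the triad built there (F#-A-C#) is minor, so it is i.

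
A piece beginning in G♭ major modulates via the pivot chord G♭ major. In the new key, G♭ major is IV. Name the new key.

D♭ major

The numeral IV denotes a major triad on scale degree 4. With G♭ on degree 4, the tonic of the new key is D♭.
Degree 4 carries a major triad in major keys, so the destination is D♭ major.
Check: the diatonic triads of D♭ major are D♭ (I), E♭m (ii), Fm (iii), G♭ (IV), A♭ (V), B♭m (vi), Cdim (vii°) — G♭ major is indeed IV.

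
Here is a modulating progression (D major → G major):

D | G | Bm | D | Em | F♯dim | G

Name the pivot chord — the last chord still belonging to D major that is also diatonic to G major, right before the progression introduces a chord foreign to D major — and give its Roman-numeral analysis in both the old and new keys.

Chords diatonic to D major: D, Em, F♯m, G, A, Bm, C♯dim.
Reading the progression, the first chord not in that set is F♯dim, so the modulation leaves D major there.
The chord immediately before F♯dim is Em, which is diatonic to both keys: ii in D major and vi in G major.

Em — ii in D major, vi in G major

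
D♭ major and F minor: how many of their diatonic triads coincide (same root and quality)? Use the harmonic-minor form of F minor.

3

Diatonic triads of D♭ major: D♭ (I), E♭m (ii), Fm (iii), G♭ (IV), A♭ (V), B♭m (vi), Cdim (vii°).
Diatonic triads of F minor (harmonic minor): Fm (i), Gdim (ii°), A♭aug (III+), B♭m (iv), C (V), D♭ (VI), Edim (vii°).
Matching root and quality in both lists: D♭, Fm, B♭m.
That gives 3 common triads.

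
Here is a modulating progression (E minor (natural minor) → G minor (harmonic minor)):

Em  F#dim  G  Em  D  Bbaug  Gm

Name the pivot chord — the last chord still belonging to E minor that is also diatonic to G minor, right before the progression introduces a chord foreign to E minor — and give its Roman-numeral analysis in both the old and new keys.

Chords diatonic to E minor: Em, F#dim, G, Am, Bm, C, D.
Reading the progression, the first chord not in that set is Bbaug, so the modulation leaves E minor there.
The chord immediately before Bbaug is D, which is diatonic to both keys: VII in E minor and V in G minor.

D — VII in E minor, V in G minor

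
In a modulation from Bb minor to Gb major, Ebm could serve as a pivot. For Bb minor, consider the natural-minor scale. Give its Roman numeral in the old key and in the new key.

The scale of Bb minor (natural minor) is Bb C Db Eb F Gb Ab; Eb is degree 4, and the triad built there (Eb-Gb-Bb) is minor, so it is iv.
The scale of Gb major is Gb Ab Bb Cb Db Eb F; Eb is degree 6, and the triad built there (Eb-Gb-Bb) is minor, so it is vi.

iv in Bb minor; vi in Gb major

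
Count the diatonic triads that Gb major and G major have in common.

Diatonic triads of Gb major: Gb (I), Abm (ii), Bbm (iii), Cb (IV), Db (V), Ebm (vi), Fdim (vii°).
Diatonic triads of G major: G (I), Am (ii), Bm (iii), C (IV), D (V), Em (vi), F#dim (vii°).
No triad has the same root and quality in both keys.

0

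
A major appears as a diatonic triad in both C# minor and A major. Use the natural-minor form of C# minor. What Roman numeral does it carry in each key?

VI in C# minor; I in A major

The scale of C# minor (natural minor) is C# D# E F# G# A B; A is degree 6, and the triad built there (A-C#-E) is major, so it is VI.
The scale of A major is A B C# D E F# G#; A is degree 1, and the triad built there (A-C#-E) is major, so it is I.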